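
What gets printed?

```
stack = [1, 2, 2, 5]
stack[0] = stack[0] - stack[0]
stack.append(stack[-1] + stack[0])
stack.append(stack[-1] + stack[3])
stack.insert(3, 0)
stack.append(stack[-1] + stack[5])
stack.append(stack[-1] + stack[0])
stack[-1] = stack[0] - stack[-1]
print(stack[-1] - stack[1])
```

stack[0] = stack[0]-stack[0] = 1-1 = 0 → [0, 2, 2, 5]
append stack[-1]+stack[0] = 5+0 = 5 → [0, 2, 2, 5, 5]
append stack[-1]+stack[3] = 5+5 = 10 → [0, 2, 2, 5, 5, 10]
insert 0 at 3 → [0, 2, 2, 0, 5, 5, 10]
append stack[-1]+stack[5] = 10+5 = 15 → [0, 2, 2, 0, 5, 5, 10, 15]
append stack[-1]+stack[0] = 15+0 = 15 → [0, 2, 2, 0, 5, 5, 10, 15, 15]
stack[-1] = stack[0]-stack[-1] = 0-15 = -15 → [0, 2, 2, 0, 5, 5, 10, 15, -15]
stack[-1]-stack[1] = (-15)-2 = -17

-17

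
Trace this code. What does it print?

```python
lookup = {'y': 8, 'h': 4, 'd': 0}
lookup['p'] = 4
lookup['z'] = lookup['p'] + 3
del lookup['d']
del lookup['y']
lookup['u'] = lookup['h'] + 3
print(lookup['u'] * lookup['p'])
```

lookup['p'] = 4 → {'y': 8, 'h': 4, 'd': 0, 'p': 4}
lookup['z'] = lookup['p']+3 = 7 → {'y': 8, 'h': 4, 'd': 0, 'p': 4, 'z': 7}
del 'd' → {'y': 8, 'h': 4, 'p': 4, 'z': 7}
del 'y' → {'h': 4, 'p': 4, 'z': 7}
lookup['u'] = lookup['h']+3 = 7 → {'h': 4, 'p': 4, 'z': 7, 'u': 7}
lookup['u']*lookup['p'] = 7*4 = 28

28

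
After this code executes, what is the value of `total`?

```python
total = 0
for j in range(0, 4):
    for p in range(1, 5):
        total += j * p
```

j=0,p=1: total = 0+0 = 0
j=0,p=2: total = 0+0 = 0
j=0,p=3: total = 0+0 = 0
j=0,p=4: total = 0+0 = 0
j=1,p=1: total = 0+1 = 1
j=1,p=2: total = 1+2 = 3
j=1,p=3: total = 3+3 = 6
j=1,p=4: total = 6+4 = 10
j=2,p=1: total = 10+2 = 12
j=2,p=2: total = 12+4 = 16
j=2,p=3: total = 16+6 = 22
j=2,p=4: total = 22+8 = 30
j=3,p=1: total = 30+3 = 33
j=3,p=2: total = 33+6 = 39
j=3,p=3: total = 39+9 = 48
j=3,p=4: total = 48+12 = 60

60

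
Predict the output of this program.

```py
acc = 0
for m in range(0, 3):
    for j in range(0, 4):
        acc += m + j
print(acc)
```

30

m=0,j=0: acc = 0+0 = 0
m=0,j=1: acc = 0+1 = 1
m=0,j=2: acc = 1+2 = 3
m=0,j=3: acc = 3+3 = 6
m=1,j=0: acc = 6+1 = 7
m=1,j=1: acc = 7+2 = 9
m=1,j=2: acc = 9+3 = 12
m=1,j=3: acc = 12+4 = 16
m=2,j=0: acc = 16+2 = 18
m=2,j=1: acc = 18+3 = 21
m=2,j=2: acc = 21+4 = 25
m=2,j=3: acc = 25+5 = 30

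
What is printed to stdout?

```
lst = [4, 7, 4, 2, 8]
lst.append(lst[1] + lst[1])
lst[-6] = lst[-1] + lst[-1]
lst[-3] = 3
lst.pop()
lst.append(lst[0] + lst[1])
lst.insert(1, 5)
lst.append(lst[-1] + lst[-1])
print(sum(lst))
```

append lst[1]+lst[1] = 7+7 = 14 → [4, 7, 4, 2, 8, 14]
lst[-6] = lst[-1]+lst[-1] = 14+14 = 28 → [28, 7, 4, 2, 8, 14]
lst[-3] = 3 → [28, 7, 4, 3, 8, 14]
pop() removes 14 → [28, 7, 4, 3, 8]
append lst[0]+lst[1] = 28+7 = 35 → [28, 7, 4, 3, 8, 35]
insert 5 at 1 → [28, 5, 7, 4, 3, 8, 35]
append lst[-1]+lst[-1] = 35+35 = 70 → [28, 5, 7, 4, 3, 8, 35, 70]
sum = 160

160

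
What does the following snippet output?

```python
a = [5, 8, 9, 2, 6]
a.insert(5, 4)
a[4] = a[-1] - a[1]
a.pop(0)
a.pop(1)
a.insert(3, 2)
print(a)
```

insert 4 at 5 → [5, 8, 9, 2, 6, 4]
a[4] = a[-1]-a[1] = 4-8 = -4 → [5, 8, 9, 2, -4, 4]
pop(0) removes 5 → [8, 9, 2, -4, 4]
pop(1) removes 9 → [8, 2, -4, 4]
insert 2 at 3 → [8, 2, -4, 2, 4]

[8, 2, -4, 2, 4]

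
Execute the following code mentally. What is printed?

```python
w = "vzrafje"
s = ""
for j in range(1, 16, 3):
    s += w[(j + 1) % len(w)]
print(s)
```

rjzfv

j=1: add w[2]='r' → 'r'
j=4: add w[5]='j' → 'rj'
j=7: add w[1]='z' → 'rjz'
j=10: add w[4]='f' → 'rjzf'
j=13: add w[0]='v' → 'rjzfv'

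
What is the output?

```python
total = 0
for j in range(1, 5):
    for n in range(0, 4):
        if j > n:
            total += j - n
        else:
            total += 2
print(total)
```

j=1,n=0: 1>0, total = 0+1 = 1
j=1,n=1: not 1>1, total = 1+2 = 3
j=1,n=2: not 1>2, total = 3+2 = 5
j=1,n=3: not 1>3, total = 5+2 = 7
j=2,n=0: 2>0, total = 7+2 = 9
j=2,n=1: 2>1, total = 9+1 = 10
j=2,n=2: not 2>2, total = 10+2 = 12
j=2,n=3: not 2>3, total = 12+2 = 14
j=3,n=0: 3>0, total = 14+3 = 17
j=3,n=1: 3>1, total = 17+2 = 19
j=3,n=2: 3>2, total = 19+1 = 20
j=3,n=3: not 3>3, total = 20+2 = 22
j=4,n=0: 4>0, total = 22+4 = 26
j=4,n=1: 4>1, total = 26+3 = 29
j=4,n=2: 4>2, total = 29+2 = 31
j=4,n=3: 4>3, total = 31+1 = 32

32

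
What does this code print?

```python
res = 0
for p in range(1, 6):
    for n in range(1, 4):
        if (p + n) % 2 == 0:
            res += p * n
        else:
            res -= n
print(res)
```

34

p=1,n=1: even sum, res = 0+1 = 1
p=1,n=2: odd sum, res = 1-2 = -1
p=1,n=3: even sum, res = (-1)+3 = 2
p=2,n=1: odd sum, res = 2-1 = 1
p=2,n=2: even sum, res = 1+4 = 5
p=2,n=3: odd sum, res = 5-3 = 2
p=3,n=1: even sum, res = 2+3 = 5
p=3,n=2: odd sum, res = 5-2 = 3
p=3,n=3: even sum, res = 3+9 = 12
p=4,n=1: odd sum, res = 12-1 = 11
p=4,n=2: even sum, res = 11+8 = 19
p=4,n=3: odd sum, res = 19-3 = 16
p=5,n=1: even sum, res = 16+5 = 21
p=5,n=2: odd sum, res = 21-2 = 19
p=5,n=3: even sum, res = 19+15 = 34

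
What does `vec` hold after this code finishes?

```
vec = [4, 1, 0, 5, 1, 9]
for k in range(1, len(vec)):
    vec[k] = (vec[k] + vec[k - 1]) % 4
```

[4, 1, 1, 2, 3, 0]

k=1: vec[1] = (1+4)%4 = 1 → [4, 1, 0, 5, 1, 9]
k=2: vec[2] = (0+1)%4 = 1 → [4, 1, 1, 5, 1, 9]
k=3: vec[3] = (5+1)%4 = 2 → [4, 1, 1, 2, 1, 9]
k=4: vec[4] = (1+2)%4 = 3 → [4, 1, 1, 2, 3, 9]
k=5: vec[5] = (9+3)%4 = 0 → [4, 1, 1, 2, 3, 0]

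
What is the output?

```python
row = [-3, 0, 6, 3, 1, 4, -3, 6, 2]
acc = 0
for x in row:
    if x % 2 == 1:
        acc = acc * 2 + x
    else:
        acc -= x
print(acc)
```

-77

x=-3: odd, acc = 0*2+(-3) = -3
x=0: not odd, acc = (-3)-0 = -3
x=6: not odd, acc = (-3)-6 = -9
x=3: odd, acc = (-9)*2+3 = -15
x=1: odd, acc = (-15)*2+1 = -29
x=4: not odd, acc = (-29)-4 = -33
x=-3: odd, acc = (-33)*2+(-3) = -69
x=6: not odd, acc = (-69)-6 = -75
x=2: not odd, acc = (-75)-2 = -77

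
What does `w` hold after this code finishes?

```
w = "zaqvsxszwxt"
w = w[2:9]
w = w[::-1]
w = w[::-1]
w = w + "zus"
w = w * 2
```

'qvsxszwzusqvsxszwzus'

slice [2:9] → 'qvsxszw'
reverse → 'wzsxsvq'
reverse → 'qvsxszw'
+ 'zus' → 'qvsxszwzus'
repeat ×2 → 'qvsxszwzusqvsxszwzus'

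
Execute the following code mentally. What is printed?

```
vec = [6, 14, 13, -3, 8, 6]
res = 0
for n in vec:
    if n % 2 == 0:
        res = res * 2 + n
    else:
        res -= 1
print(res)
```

n=6: even, res = 0*2+6 = 6
n=14: even, res = 6*2+14 = 26
n=13: not even, res = 26-1 = 25
n=-3: not even, res = 25-1 = 24
n=8: even, res = 24*2+8 = 56
n=6: even, res = 56*2+6 = 118

118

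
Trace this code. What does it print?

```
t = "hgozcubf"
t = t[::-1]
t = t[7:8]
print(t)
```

reverse → 'fbuczogh'
slice [7:8] → 'h'

h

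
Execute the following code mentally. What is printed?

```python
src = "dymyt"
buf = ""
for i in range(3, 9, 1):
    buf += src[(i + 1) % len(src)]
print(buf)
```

i=3: add src[4]='t' → 't'
i=4: add src[0]='d' → 'td'
i=5: add src[1]='y' → 'tdy'
i=6: add src[2]='m' → 'tdym'
i=7: add src[3]='y' → 'tdymy'
i=8: add src[4]='t' → 'tdymyt'

tdymyt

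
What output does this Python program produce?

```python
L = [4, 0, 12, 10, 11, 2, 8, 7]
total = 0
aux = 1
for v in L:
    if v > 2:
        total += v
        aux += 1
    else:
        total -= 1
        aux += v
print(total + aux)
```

59

v=4: >2, total = 0+4 = 4; aux=2
v=0: not >2, total = 4-1 = 3; aux=2
v=12: >2, total = 3+12 = 15; aux=3
v=10: >2, total = 15+10 = 25; aux=4
v=11: >2, total = 25+11 = 36; aux=5
v=2: not >2, total = 36-1 = 35; aux=7
v=8: >2, total = 35+8 = 43; aux=8
v=7: >2, total = 43+7 = 50; aux=9
total+aux = 50+9 = 59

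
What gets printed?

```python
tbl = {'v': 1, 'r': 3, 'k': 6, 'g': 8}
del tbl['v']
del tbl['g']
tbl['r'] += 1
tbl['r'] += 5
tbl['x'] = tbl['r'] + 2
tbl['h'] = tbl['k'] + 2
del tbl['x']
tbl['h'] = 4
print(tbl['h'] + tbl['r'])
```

del 'v' → {'r': 3, 'k': 6, 'g': 8}
del 'g' → {'r': 3, 'k': 6}
tbl['r'] = 3+1 = 4 → {'r': 4, 'k': 6}
tbl['r'] = 4+5 = 9 → {'r': 9, 'k': 6}
tbl['x'] = tbl['r']+2 = 11 → {'r': 9, 'k': 6, 'x': 11}
tbl['h'] = tbl['k']+2 = 8 → {'r': 9, 'k': 6, 'x': 11, 'h': 8}
del 'x' → {'r': 9, 'k': 6, 'h': 8}
tbl['h'] = 4 → {'r': 9, 'k': 6, 'h': 4}
tbl['h']+tbl['r'] = 4+9 = 13

13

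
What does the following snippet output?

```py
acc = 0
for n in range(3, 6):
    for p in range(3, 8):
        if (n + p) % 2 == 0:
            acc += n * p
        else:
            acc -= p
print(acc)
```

n=3,p=3: even sum, acc = 0+9 = 9
n=3,p=4: odd sum, acc = 9-4 = 5
n=3,p=5: even sum, acc = 5+15 = 20
n=3,p=6: odd sum, acc = 20-6 = 14
n=3,p=7: even sum, acc = 14+21 = 35
n=4,p=3: odd sum, acc = 35-3 = 32
n=4,p=4: even sum, acc = 32+16 = 48
n=4,p=5: odd sum, acc = 48-5 = 43
n=4,p=6: even sum, acc = 43+24 = 67
n=4,p=7: odd sum, acc = 67-7 = 60
n=5,p=3: even sum, acc = 60+15 = 75
n=5,p=4: odd sum, acc = 75-4 = 71
n=5,p=5: even sum, acc = 71+25 = 96
n=5,p=6: odd sum, acc = 96-6 = 90
n=5,p=7: even sum, acc = 90+35 = 125

125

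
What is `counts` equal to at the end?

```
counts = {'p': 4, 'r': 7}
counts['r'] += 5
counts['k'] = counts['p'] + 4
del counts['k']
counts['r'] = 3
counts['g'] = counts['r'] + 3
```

{'p': 4, 'r': 3, 'g': 6}

counts['r'] = 7+5 = 12 → {'p': 4, 'r': 12}
counts['k'] = counts['p']+4 = 8 → {'p': 4, 'r': 12, 'k': 8}
del 'k' → {'p': 4, 'r': 12}
counts['r'] = 3 → {'p': 4, 'r': 3}
counts['g'] = counts['r']+3 = 6 → {'p': 4, 'r': 3, 'g': 6}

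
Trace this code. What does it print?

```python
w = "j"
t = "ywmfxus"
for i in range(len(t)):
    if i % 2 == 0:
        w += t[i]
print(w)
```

i=0: add 'y' → 'jy'
i=1: skip
i=2: add 'm' → 'jym'
i=3: skip
i=4: add 'x' → 'jymx'
i=5: skip
i=6: add 's' → 'jymxs'

jymxs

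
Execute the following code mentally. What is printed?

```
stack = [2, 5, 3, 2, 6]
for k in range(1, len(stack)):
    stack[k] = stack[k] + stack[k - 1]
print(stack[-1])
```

18

k=1: stack[1] = 5+2 = 7 → [2, 7, 3, 2, 6]
k=2: stack[2] = 3+7 = 10 → [2, 7, 10, 2, 6]
k=3: stack[3] = 2+10 = 12 → [2, 7, 10, 12, 6]
k=4: stack[4] = 6+12 = 18 → [2, 7, 10, 12, 18]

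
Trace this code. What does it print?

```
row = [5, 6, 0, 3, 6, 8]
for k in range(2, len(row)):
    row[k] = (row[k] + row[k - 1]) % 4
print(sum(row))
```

20

k=2: row[2] = (0+6)%4 = 2 → [5, 6, 2, 3, 6, 8]
k=3: row[3] = (3+2)%4 = 1 → [5, 6, 2, 1, 6, 8]
k=4: row[4] = (6+1)%4 = 3 → [5, 6, 2, 1, 3, 8]
k=5: row[5] = (8+3)%4 = 3 → [5, 6, 2, 1, 3, 3]
sum = 20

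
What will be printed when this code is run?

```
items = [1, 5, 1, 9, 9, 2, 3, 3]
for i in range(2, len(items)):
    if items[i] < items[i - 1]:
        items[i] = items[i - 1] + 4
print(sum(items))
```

i=2: 1<5, items[2] = 5+4 = 9 → [1, 5, 9, 9, 9, 2, 3, 3]
i=3: 9>=9, unchanged → [1, 5, 9, 9, 9, 2, 3, 3]
i=4: 9>=9, unchanged → [1, 5, 9, 9, 9, 2, 3, 3]
i=5: 2<9, items[5] = 9+4 = 13 → [1, 5, 9, 9, 9, 13, 3, 3]
i=6: 3<13, items[6] = 13+4 = 17 → [1, 5, 9, 9, 9, 13, 17, 3]
i=7: 3<17, items[7] = 17+4 = 21 → [1, 5, 9, 9, 9, 13, 17, 21]
sum = 84

84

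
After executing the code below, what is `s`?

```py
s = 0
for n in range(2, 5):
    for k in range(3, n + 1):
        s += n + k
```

21

n=3,k=3: s = 0+6 = 6
n=4,k=3: s = 6+7 = 13
n=4,k=4: s = 13+8 = 21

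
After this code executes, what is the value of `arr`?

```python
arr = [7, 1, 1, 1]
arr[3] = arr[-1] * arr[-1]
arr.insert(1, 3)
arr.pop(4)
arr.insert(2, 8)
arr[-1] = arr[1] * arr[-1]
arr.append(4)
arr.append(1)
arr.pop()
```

arr[3] = arr[-1]*arr[-1] = 1*1 = 1 → [7, 1, 1, 1]
insert 3 at 1 → [7, 3, 1, 1, 1]
pop(4) removes 1 → [7, 3, 1, 1]
insert 8 at 2 → [7, 3, 8, 1, 1]
arr[-1] = arr[1]*arr[-1] = 3*1 = 3 → [7, 3, 8, 1, 3]
append 4 → [7, 3, 8, 1, 3, 4]
append 1 → [7, 3, 8, 1, 3, 4, 1]
pop() removes 1 → [7, 3, 8, 1, 3, 4]

[7, 3, 8, 1, 3, 4]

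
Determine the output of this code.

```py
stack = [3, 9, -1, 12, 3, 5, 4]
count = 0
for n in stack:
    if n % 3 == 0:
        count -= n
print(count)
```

-27

n=3: %3==0, count = 0-3 = -3
n=9: %3==0, count = (-3)-9 = -12
n=-1: not %3==0
n=12: %3==0, count = (-12)-12 = -24
n=3: %3==0, count = (-24)-3 = -27
n=5: not %3==0
n=4: not %3==0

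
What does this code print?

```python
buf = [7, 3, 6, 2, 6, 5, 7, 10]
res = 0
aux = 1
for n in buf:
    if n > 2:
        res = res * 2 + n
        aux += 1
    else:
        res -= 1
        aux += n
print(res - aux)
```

n=7: >2, res = 0*2+7 = 7; aux=2
n=3: >2, res = 7*2+3 = 17; aux=3
n=6: >2, res = 17*2+6 = 40; aux=4
n=2: not >2, res = 40-1 = 39; aux=6
n=6: >2, res = 39*2+6 = 84; aux=7
n=5: >2, res = 84*2+5 = 173; aux=8
n=7: >2, res = 173*2+7 = 353; aux=9
n=10: >2, res = 353*2+10 = 716; aux=10
res-aux = 716-10 = 706

706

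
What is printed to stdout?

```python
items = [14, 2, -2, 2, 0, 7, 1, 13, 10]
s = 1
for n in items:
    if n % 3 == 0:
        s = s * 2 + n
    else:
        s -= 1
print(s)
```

n=14: not %3==0, s = 1-1 = 0
n=2: not %3==0, s = 0-1 = -1
n=-2: not %3==0, s = (-1)-1 = -2
n=2: not %3==0, s = (-2)-1 = -3
n=0: %3==0, s = (-3)*2+0 = -6
n=7: not %3==0, s = (-6)-1 = -7
n=1: not %3==0, s = (-7)-1 = -8
n=13: not %3==0, s = (-8)-1 = -9
n=10: not %3==0, s = (-9)-1 = -10

-10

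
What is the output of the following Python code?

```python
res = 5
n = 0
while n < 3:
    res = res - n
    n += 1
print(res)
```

n=0: res = 5-0 = 5
n=1: res = 5-1 = 4
n=2: res = 4-2 = 2

2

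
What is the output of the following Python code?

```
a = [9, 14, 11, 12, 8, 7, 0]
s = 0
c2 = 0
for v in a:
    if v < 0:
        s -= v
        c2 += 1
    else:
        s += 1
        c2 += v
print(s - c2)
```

-54

v=9: not <0, s = 0+1 = 1; c2=9
v=14: not <0, s = 1+1 = 2; c2=23
v=11: not <0, s = 2+1 = 3; c2=34
v=12: not <0, s = 3+1 = 4; c2=46
v=8: not <0, s = 4+1 = 5; c2=54
v=7: not <0, s = 5+1 = 6; c2=61
v=0: not <0, s = 6+1 = 7; c2=61
s-c2 = 7-61 = -54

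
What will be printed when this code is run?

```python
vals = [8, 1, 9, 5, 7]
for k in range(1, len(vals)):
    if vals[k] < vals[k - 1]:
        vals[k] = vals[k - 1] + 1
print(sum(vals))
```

47

k=1: 1<8, vals[1] = 8+1 = 9 → [8, 9, 9, 5, 7]
k=2: 9>=9, unchanged → [8, 9, 9, 5, 7]
k=3: 5<9, vals[3] = 9+1 = 10 → [8, 9, 9, 10, 7]
k=4: 7<10, vals[4] = 10+1 = 11 → [8, 9, 9, 10, 11]
sum = 47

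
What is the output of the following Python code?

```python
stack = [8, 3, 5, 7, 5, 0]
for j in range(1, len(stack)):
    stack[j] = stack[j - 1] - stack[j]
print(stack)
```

j=1: stack[1] = 8-3 = 5 → [8, 5, 5, 7, 5, 0]
j=2: stack[2] = 5-5 = 0 → [8, 5, 0, 7, 5, 0]
j=3: stack[3] = 0-7 = -7 → [8, 5, 0, -7, 5, 0]
j=4: stack[4] = (-7)-5 = -12 → [8, 5, 0, -7, -12, 0]
j=5: stack[5] = (-12)-0 = -12 → [8, 5, 0, -7, -12, -12]

[8, 5, 0, -7, -12, -12]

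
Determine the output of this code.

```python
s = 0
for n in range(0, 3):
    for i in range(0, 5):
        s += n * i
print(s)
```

30

n=0,i=0: s = 0+0 = 0
n=0,i=1: s = 0+0 = 0
n=0,i=2: s = 0+0 = 0
n=0,i=3: s = 0+0 = 0
n=0,i=4: s = 0+0 = 0
n=1,i=0: s = 0+0 = 0
n=1,i=1: s = 0+1 = 1
n=1,i=2: s = 1+2 = 3
n=1,i=3: s = 3+3 = 6
n=1,i=4: s = 6+4 = 10
n=2,i=0: s = 10+0 = 10
n=2,i=1: s = 10+2 = 12
n=2,i=2: s = 12+4 = 16
n=2,i=3: s = 16+6 = 22
n=2,i=4: s = 22+8 = 30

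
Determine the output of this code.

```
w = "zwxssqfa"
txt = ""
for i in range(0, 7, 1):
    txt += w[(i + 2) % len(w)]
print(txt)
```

i=0: add w[2]='x' → 'x'
i=1: add w[3]='s' → 'xs'
i=2: add w[4]='s' → 'xss'
i=3: add w[5]='q' → 'xssq'
i=4: add w[6]='f' → 'xssqf'
i=5: add w[7]='a' → 'xssqfa'
i=6: add w[0]='z' → 'xssqfaz'

xssqfaz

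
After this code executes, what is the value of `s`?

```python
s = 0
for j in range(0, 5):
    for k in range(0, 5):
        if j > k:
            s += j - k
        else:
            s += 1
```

j=0,k=0: not 0>0, s = 0+1 = 1
j=0,k=1: not 0>1, s = 1+1 = 2
j=0,k=2: not 0>2, s = 2+1 = 3
j=0,k=3: not 0>3, s = 3+1 = 4
j=0,k=4: not 0>4, s = 4+1 = 5
j=1,k=0: 1>0, s = 5+1 = 6
j=1,k=1: not 1>1, s = 6+1 = 7
j=1,k=2: not 1>2, s = 7+1 = 8
j=1,k=3: not 1>3, s = 8+1 = 9
j=1,k=4: not 1>4, s = 9+1 = 10
j=2,k=0: 2>0, s = 10+2 = 12
j=2,k=1: 2>1, s = 12+1 = 13
j=2,k=2: not 2>2, s = 13+1 = 14
j=2,k=3: not 2>3, s = 14+1 = 15
j=2,k=4: not 2>4, s = 15+1 = 16
j=3,k=0: 3>0, s = 16+3 = 19
j=3,k=1: 3>1, s = 19+2 = 21
j=3,k=2: 3>2, s = 21+1 = 22
j=3,k=3: not 3>3, s = 22+1 = 23
j=3,k=4: not 3>4, s = 23+1 = 24
j=4,k=0: 4>0, s = 24+4 = 28
j=4,k=1: 4>1, s = 28+3 = 31
j=4,k=2: 4>2, s = 31+2 = 33
j=4,k=3: 4>3, s = 33+1 = 34
j=4,k=4: not 4>4, s = 34+1 = 35

35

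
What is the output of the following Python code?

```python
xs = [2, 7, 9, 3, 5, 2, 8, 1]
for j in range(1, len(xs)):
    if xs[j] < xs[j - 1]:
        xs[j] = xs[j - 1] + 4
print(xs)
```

[2, 7, 9, 13, 17, 21, 25, 29]

j=1: 7>=2, unchanged → [2, 7, 9, 3, 5, 2, 8, 1]
j=2: 9>=7, unchanged → [2, 7, 9, 3, 5, 2, 8, 1]
j=3: 3<9, xs[3] = 9+4 = 13 → [2, 7, 9, 13, 5, 2, 8, 1]
j=4: 5<13, xs[4] = 13+4 = 17 → [2, 7, 9, 13, 17, 2, 8, 1]
j=5: 2<17, xs[5] = 17+4 = 21 → [2, 7, 9, 13, 17, 21, 8, 1]
j=6: 8<21, xs[6] = 21+4 = 25 → [2, 7, 9, 13, 17, 21, 25, 1]
j=7: 1<25, xs[7] = 25+4 = 29 → [2, 7, 9, 13, 17, 21, 25, 29]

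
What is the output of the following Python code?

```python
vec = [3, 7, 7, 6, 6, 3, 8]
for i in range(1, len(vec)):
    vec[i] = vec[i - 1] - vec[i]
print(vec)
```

i=1: vec[1] = 3-7 = -4 → [3, -4, 7, 6, 6, 3, 8]
i=2: vec[2] = (-4)-7 = -11 → [3, -4, -11, 6, 6, 3, 8]
i=3: vec[3] = (-11)-6 = -17 → [3, -4, -11, -17, 6, 3, 8]
i=4: vec[4] = (-17)-6 = -23 → [3, -4, -11, -17, -23, 3, 8]
i=5: vec[5] = (-23)-3 = -26 → [3, -4, -11, -17, -23, -26, 8]
i=6: vec[6] = (-26)-8 = -34 → [3, -4, -11, -17, -23, -26, -34]

[3, -4, -11, -17, -23, -26, -34]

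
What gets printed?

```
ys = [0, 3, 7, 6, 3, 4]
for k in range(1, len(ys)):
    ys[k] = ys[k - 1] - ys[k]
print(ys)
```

k=1: ys[1] = 0-3 = -3 → [0, -3, 7, 6, 3, 4]
k=2: ys[2] = (-3)-7 = -10 → [0, -3, -10, 6, 3, 4]
k=3: ys[3] = (-10)-6 = -16 → [0, -3, -10, -16, 3, 4]
k=4: ys[4] = (-16)-3 = -19 → [0, -3, -10, -16, -19, 4]
k=5: ys[5] = (-19)-4 = -23 → [0, -3, -10, -16, -19, -23]

[0, -3, -10, -16, -19, -23]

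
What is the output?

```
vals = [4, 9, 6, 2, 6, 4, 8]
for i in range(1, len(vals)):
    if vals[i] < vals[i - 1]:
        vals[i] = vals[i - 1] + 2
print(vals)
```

i=1: 9>=4, unchanged → [4, 9, 6, 2, 6, 4, 8]
i=2: 6<9, vals[2] = 9+2 = 11 → [4, 9, 11, 2, 6, 4, 8]
i=3: 2<11, vals[3] = 11+2 = 13 → [4, 9, 11, 13, 6, 4, 8]
i=4: 6<13, vals[4] = 13+2 = 15 → [4, 9, 11, 13, 15, 4, 8]
i=5: 4<15, vals[5] = 15+2 = 17 → [4, 9, 11, 13, 15, 17, 8]
i=6: 8<17, vals[6] = 17+2 = 19 → [4, 9, 11, 13, 15, 17, 19]

[4, 9, 11, 13, 15, 17, 19]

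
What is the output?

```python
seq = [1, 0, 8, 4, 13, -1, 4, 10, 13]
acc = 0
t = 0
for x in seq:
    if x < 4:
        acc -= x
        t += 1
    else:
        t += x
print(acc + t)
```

55

x=1: <4, acc = 0-1 = -1; t=1
x=0: <4, acc = (-1)-0 = -1; t=2
x=8: not <4; t=10
x=4: not <4; t=14
x=13: not <4; t=27
x=-1: <4, acc = (-1)-(-1) = 0; t=28
x=4: not <4; t=32
x=10: not <4; t=42
x=13: not <4; t=55
acc+t = 0+55 = 55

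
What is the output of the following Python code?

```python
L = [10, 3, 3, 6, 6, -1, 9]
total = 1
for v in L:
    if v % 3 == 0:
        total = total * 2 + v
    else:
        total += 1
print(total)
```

183

v=10: not %3==0, total = 1+1 = 2
v=3: %3==0, total = 2*2+3 = 7
v=3: %3==0, total = 7*2+3 = 17
v=6: %3==0, total = 17*2+6 = 40
v=6: %3==0, total = 40*2+6 = 86
v=-1: not %3==0, total = 86+1 = 87
v=9: %3==0, total = 87*2+9 = 183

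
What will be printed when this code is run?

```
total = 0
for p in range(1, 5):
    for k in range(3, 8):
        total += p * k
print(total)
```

p=1,k=3: total = 0+3 = 3
p=1,k=4: total = 3+4 = 7
p=1,k=5: total = 7+5 = 12
p=1,k=6: total = 12+6 = 18
p=1,k=7: total = 18+7 = 25
p=2,k=3: total = 25+6 = 31
p=2,k=4: total = 31+8 = 39
p=2,k=5: total = 39+10 = 49
p=2,k=6: total = 49+12 = 61
p=2,k=7: total = 61+14 = 75
p=3,k=3: total = 75+9 = 84
p=3,k=4: total = 84+12 = 96
p=3,k=5: total = 96+15 = 111
p=3,k=6: total = 111+18 = 129
p=3,k=7: total = 129+21 = 150
p=4,k=3: total = 150+12 = 162
p=4,k=4: total = 162+16 = 178
p=4,k=5: total = 178+20 = 198
p=4,k=6: total = 198+24 = 222
p=4,k=7: total = 222+28 = 250

250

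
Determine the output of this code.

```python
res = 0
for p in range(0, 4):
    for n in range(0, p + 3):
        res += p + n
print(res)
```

p=0,n=0: res = 0+0 = 0
p=0,n=1: res = 0+1 = 1
p=0,n=2: res = 1+2 = 3
p=1,n=0: res = 3+1 = 4
p=1,n=1: res = 4+2 = 6
p=1,n=2: res = 6+3 = 9
p=1,n=3: res = 9+4 = 13
p=2,n=0: res = 13+2 = 15
p=2,n=1: res = 15+3 = 18
p=2,n=2: res = 18+4 = 22
p=2,n=3: res = 22+5 = 27
p=2,n=4: res = 27+6 = 33
p=3,n=0: res = 33+3 = 36
p=3,n=1: res = 36+4 = 40
p=3,n=2: res = 40+5 = 45
p=3,n=3: res = 45+6 = 51
p=3,n=4: res = 51+7 = 58
p=3,n=5: res = 58+8 = 66

66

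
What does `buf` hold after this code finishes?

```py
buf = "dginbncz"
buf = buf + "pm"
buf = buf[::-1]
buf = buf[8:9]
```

+ 'pm' → 'dginbnczpm'
reverse → 'mpzcnbnigd'
slice [8:9] → 'g'

'g'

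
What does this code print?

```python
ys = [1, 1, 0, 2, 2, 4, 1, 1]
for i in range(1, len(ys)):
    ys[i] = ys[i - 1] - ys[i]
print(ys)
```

i=1: ys[1] = 1-1 = 0 → [1, 0, 0, 2, 2, 4, 1, 1]
i=2: ys[2] = 0-0 = 0 → [1, 0, 0, 2, 2, 4, 1, 1]
i=3: ys[3] = 0-2 = -2 → [1, 0, 0, -2, 2, 4, 1, 1]
i=4: ys[4] = (-2)-2 = -4 → [1, 0, 0, -2, -4, 4, 1, 1]
i=5: ys[5] = (-4)-4 = -8 → [1, 0, 0, -2, -4, -8, 1, 1]
i=6: ys[6] = (-8)-1 = -9 → [1, 0, 0, -2, -4, -8, -9, 1]
i=7: ys[7] = (-9)-1 = -10 → [1, 0, 0, -2, -4, -8, -9, -10]

[1, 0, 0, -2, -4, -8, -9, -10]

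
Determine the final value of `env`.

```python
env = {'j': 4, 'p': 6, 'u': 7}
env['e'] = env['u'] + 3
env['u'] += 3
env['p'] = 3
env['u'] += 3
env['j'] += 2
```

{'j': 6, 'p': 3, 'u': 13, 'e': 10}

env['e'] = env['u']+3 = 10 → {'j': 4, 'p': 6, 'u': 7, 'e': 10}
env['u'] = 7+3 = 10 → {'j': 4, 'p': 6, 'u': 10, 'e': 10}
env['p'] = 3 → {'j': 4, 'p': 3, 'u': 10, 'e': 10}
env['u'] = 10+3 = 13 → {'j': 4, 'p': 3, 'u': 13, 'e': 10}
env['j'] = 4+2 = 6 → {'j': 6, 'p': 3, 'u': 13, 'e': 10}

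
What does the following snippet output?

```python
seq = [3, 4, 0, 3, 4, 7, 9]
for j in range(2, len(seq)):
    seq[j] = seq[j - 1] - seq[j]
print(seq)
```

j=2: seq[2] = 4-0 = 4 → [3, 4, 4, 3, 4, 7, 9]
j=3: seq[3] = 4-3 = 1 → [3, 4, 4, 1, 4, 7, 9]
j=4: seq[4] = 1-4 = -3 → [3, 4, 4, 1, -3, 7, 9]
j=5: seq[5] = (-3)-7 = -10 → [3, 4, 4, 1, -3, -10, 9]
j=6: seq[6] = (-10)-9 = -19 → [3, 4, 4, 1, -3, -10, -19]

[3, 4, 4, 1, -3, -10, -19]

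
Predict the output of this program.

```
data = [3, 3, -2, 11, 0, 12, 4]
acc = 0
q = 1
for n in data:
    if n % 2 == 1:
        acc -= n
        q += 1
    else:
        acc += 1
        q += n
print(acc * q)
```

-234

n=3: odd, acc = 0-3 = -3; q=2
n=3: odd, acc = (-3)-3 = -6; q=3
n=-2: not odd, acc = (-6)+1 = -5; q=1
n=11: odd, acc = (-5)-11 = -16; q=2
n=0: not odd, acc = (-16)+1 = -15; q=2
n=12: not odd, acc = (-15)+1 = -14; q=14
n=4: not odd, acc = (-14)+1 = -13; q=18
acc*q = (-13)*18 = -234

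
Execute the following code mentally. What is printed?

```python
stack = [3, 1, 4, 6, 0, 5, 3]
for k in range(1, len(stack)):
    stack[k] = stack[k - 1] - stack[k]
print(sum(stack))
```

k=1: stack[1] = 3-1 = 2 → [3, 2, 4, 6, 0, 5, 3]
k=2: stack[2] = 2-4 = -2 → [3, 2, -2, 6, 0, 5, 3]
k=3: stack[3] = (-2)-6 = -8 → [3, 2, -2, -8, 0, 5, 3]
k=4: stack[4] = (-8)-0 = -8 → [3, 2, -2, -8, -8, 5, 3]
k=5: stack[5] = (-8)-5 = -13 → [3, 2, -2, -8, -8, -13, 3]
k=6: stack[6] = (-13)-3 = -16 → [3, 2, -2, -8, -8, -13, -16]
sum = -42

-42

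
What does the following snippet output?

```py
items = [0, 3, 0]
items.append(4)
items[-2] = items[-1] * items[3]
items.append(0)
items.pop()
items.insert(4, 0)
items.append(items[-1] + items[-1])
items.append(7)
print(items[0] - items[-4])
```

append 4 → [0, 3, 0, 4]
items[-2] = items[-1]*items[3] = 4*4 = 16 → [0, 3, 16, 4]
append 0 → [0, 3, 16, 4, 0]
pop() removes 0 → [0, 3, 16, 4]
insert 0 at 4 → [0, 3, 16, 4, 0]
append items[-1]+items[-1] = 0+0 = 0 → [0, 3, 16, 4, 0, 0]
append 7 → [0, 3, 16, 4, 0, 0, 7]
items[0]-items[-4] = 0-4 = -4

-4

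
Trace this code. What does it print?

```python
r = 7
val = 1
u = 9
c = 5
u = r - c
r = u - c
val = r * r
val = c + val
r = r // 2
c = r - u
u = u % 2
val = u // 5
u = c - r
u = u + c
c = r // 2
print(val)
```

0

u = 7-5 = 2
r = 2-5 = -3
val = (-3)*(-3) = 9
val = 5+9 = 14
r = (-3)//2 = -2
c = (-2)-2 = -4
u = 2%2 = 0
val = 0//5 = 0
u = (-4)-(-2) = -2
u = (-2)+(-4) = -6
c = (-2)//2 = -1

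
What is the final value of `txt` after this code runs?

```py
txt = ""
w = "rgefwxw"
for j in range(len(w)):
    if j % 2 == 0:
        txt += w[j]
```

j=0: add 'r' → 'r'
j=1: skip
j=2: add 'e' → 're'
j=3: skip
j=4: add 'w' → 'rew'
j=5: skip
j=6: add 'w' → 'reww'

'reww'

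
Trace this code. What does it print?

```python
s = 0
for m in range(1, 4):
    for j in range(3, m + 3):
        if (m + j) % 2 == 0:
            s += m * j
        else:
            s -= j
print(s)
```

28

m=1,j=3: even sum, s = 0+3 = 3
m=2,j=3: odd sum, s = 3-3 = 0
m=2,j=4: even sum, s = 0+8 = 8
m=3,j=3: even sum, s = 8+9 = 17
m=3,j=4: odd sum, s = 17-4 = 13
m=3,j=5: even sum, s = 13+15 = 28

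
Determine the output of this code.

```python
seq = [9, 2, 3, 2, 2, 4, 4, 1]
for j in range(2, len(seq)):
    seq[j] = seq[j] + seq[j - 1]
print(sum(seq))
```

j=2: seq[2] = 3+2 = 5 → [9, 2, 5, 2, 2, 4, 4, 1]
j=3: seq[3] = 2+5 = 7 → [9, 2, 5, 7, 2, 4, 4, 1]
j=4: seq[4] = 2+7 = 9 → [9, 2, 5, 7, 9, 4, 4, 1]
j=5: seq[5] = 4+9 = 13 → [9, 2, 5, 7, 9, 13, 4, 1]
j=6: seq[6] = 4+13 = 17 → [9, 2, 5, 7, 9, 13, 17, 1]
j=7: seq[7] = 1+17 = 18 → [9, 2, 5, 7, 9, 13, 17, 18]
sum = 80

80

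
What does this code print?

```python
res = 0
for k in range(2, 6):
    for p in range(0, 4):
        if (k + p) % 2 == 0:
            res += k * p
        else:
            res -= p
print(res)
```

32

k=2,p=0: even sum, res = 0+0 = 0
k=2,p=1: odd sum, res = 0-1 = -1
k=2,p=2: even sum, res = (-1)+4 = 3
k=2,p=3: odd sum, res = 3-3 = 0
k=3,p=0: odd sum, res = 0-0 = 0
k=3,p=1: even sum, res = 0+3 = 3
k=3,p=2: odd sum, res = 3-2 = 1
k=3,p=3: even sum, res = 1+9 = 10
k=4,p=0: even sum, res = 10+0 = 10
k=4,p=1: odd sum, res = 10-1 = 9
k=4,p=2: even sum, res = 9+8 = 17
k=4,p=3: odd sum, res = 17-3 = 14
k=5,p=0: odd sum, res = 14-0 = 14
k=5,p=1: even sum, res = 14+5 = 19
k=5,p=2: odd sum, res = 19-2 = 17
k=5,p=3: even sum, res = 17+15 = 32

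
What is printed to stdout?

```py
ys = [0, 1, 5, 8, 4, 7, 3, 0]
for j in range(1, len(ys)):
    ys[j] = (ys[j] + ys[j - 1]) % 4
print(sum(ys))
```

8

j=1: ys[1] = (1+0)%4 = 1 → [0, 1, 5, 8, 4, 7, 3, 0]
j=2: ys[2] = (5+1)%4 = 2 → [0, 1, 2, 8, 4, 7, 3, 0]
j=3: ys[3] = (8+2)%4 = 2 → [0, 1, 2, 2, 4, 7, 3, 0]
j=4: ys[4] = (4+2)%4 = 2 → [0, 1, 2, 2, 2, 7, 3, 0]
j=5: ys[5] = (7+2)%4 = 1 → [0, 1, 2, 2, 2, 1, 3, 0]
j=6: ys[6] = (3+1)%4 = 0 → [0, 1, 2, 2, 2, 1, 0, 0]
j=7: ys[7] = (0+0)%4 = 0 → [0, 1, 2, 2, 2, 1, 0, 0]
sum = 8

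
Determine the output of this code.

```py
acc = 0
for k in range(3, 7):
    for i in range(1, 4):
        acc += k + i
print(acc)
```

k=3,i=1: acc = 0+4 = 4
k=3,i=2: acc = 4+5 = 9
k=3,i=3: acc = 9+6 = 15
k=4,i=1: acc = 15+5 = 20
k=4,i=2: acc = 20+6 = 26
k=4,i=3: acc = 26+7 = 33
k=5,i=1: acc = 33+6 = 39
k=5,i=2: acc = 39+7 = 46
k=5,i=3: acc = 46+8 = 54
k=6,i=1: acc = 54+7 = 61
k=6,i=2: acc = 61+8 = 69
k=6,i=3: acc = 69+9 = 78

78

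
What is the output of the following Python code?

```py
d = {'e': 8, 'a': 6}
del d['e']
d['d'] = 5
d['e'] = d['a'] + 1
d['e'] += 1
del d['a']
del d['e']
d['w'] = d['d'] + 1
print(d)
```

del 'e' → {'a': 6}
d['d'] = 5 → {'a': 6, 'd': 5}
d['e'] = d['a']+1 = 7 → {'a': 6, 'd': 5, 'e': 7}
d['e'] = 7+1 = 8 → {'a': 6, 'd': 5, 'e': 8}
del 'a' → {'d': 5, 'e': 8}
del 'e' → {'d': 5}
d['w'] = d['d']+1 = 6 → {'d': 5, 'w': 6}

{'d': 5, 'w': 6}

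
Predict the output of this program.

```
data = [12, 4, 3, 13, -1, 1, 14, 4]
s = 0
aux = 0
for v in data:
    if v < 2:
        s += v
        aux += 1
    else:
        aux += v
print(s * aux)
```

v=12: not <2; aux=12
v=4: not <2; aux=16
v=3: not <2; aux=19
v=13: not <2; aux=32
v=-1: <2, s = 0+(-1) = -1; aux=33
v=1: <2, s = (-1)+1 = 0; aux=34
v=14: not <2; aux=48
v=4: not <2; aux=52
s*aux = 0*52 = 0

0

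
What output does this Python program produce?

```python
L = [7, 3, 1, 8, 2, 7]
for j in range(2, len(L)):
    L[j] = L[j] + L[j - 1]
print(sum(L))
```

61

j=2: L[2] = 1+3 = 4 → [7, 3, 4, 8, 2, 7]
j=3: L[3] = 8+4 = 12 → [7, 3, 4, 12, 2, 7]
j=4: L[4] = 2+12 = 14 → [7, 3, 4, 12, 14, 7]
j=5: L[5] = 7+14 = 21 → [7, 3, 4, 12, 14, 21]
sum = 61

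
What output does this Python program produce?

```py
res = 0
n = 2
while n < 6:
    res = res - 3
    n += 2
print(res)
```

n=2: res = 0-3 = -3
n=4: res = (-3)-3 = -6

-6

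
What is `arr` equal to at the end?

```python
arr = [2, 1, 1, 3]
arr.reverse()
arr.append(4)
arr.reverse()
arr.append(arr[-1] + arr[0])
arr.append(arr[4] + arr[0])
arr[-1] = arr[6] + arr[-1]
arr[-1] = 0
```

reverse → [3, 1, 1, 2]
append 4 → [3, 1, 1, 2, 4]
reverse → [4, 2, 1, 1, 3]
append arr[-1]+arr[0] = 3+4 = 7 → [4, 2, 1, 1, 3, 7]
append arr[4]+arr[0] = 3+4 = 7 → [4, 2, 1, 1, 3, 7, 7]
arr[-1] = arr[6]+arr[-1] = 7+7 = 14 → [4, 2, 1, 1, 3, 7, 14]
arr[-1] = 0 → [4, 2, 1, 1, 3, 7, 0]

[4, 2, 1, 1, 3, 7, 0]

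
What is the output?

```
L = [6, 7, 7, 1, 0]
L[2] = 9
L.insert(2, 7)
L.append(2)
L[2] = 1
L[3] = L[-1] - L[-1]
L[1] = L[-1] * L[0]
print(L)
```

L[2] = 9 → [6, 7, 9, 1, 0]
insert 7 at 2 → [6, 7, 7, 9, 1, 0]
append 2 → [6, 7, 7, 9, 1, 0, 2]
L[2] = 1 → [6, 7, 1, 9, 1, 0, 2]
L[3] = L[-1]-L[-1] = 2-2 = 0 → [6, 7, 1, 0, 1, 0, 2]
L[1] = L[-1]*L[0] = 2*6 = 12 → [6, 12, 1, 0, 1, 0, 2]

[6, 12, 1, 0, 1, 0, 2]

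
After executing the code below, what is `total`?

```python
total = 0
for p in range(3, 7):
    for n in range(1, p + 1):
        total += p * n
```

259

p=3,n=1: total = 0+3 = 3
p=3,n=2: total = 3+6 = 9
p=3,n=3: total = 9+9 = 18
p=4,n=1: total = 18+4 = 22
p=4,n=2: total = 22+8 = 30
p=4,n=3: total = 30+12 = 42
p=4,n=4: total = 42+16 = 58
p=5,n=1: total = 58+5 = 63
p=5,n=2: total = 63+10 = 73
p=5,n=3: total = 73+15 = 88
p=5,n=4: total = 88+20 = 108
p=5,n=5: total = 108+25 = 133
p=6,n=1: total = 133+6 = 139
p=6,n=2: total = 139+12 = 151
p=6,n=3: total = 151+18 = 169
p=6,n=4: total = 169+24 = 193
p=6,n=5: total = 193+30 = 223
p=6,n=6: total = 223+36 = 259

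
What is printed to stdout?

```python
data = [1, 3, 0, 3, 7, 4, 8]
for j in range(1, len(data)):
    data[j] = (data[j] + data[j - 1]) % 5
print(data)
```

[1, 4, 4, 2, 4, 3, 1]

j=1: data[1] = (3+1)%5 = 4 → [1, 4, 0, 3, 7, 4, 8]
j=2: data[2] = (0+4)%5 = 4 → [1, 4, 4, 3, 7, 4, 8]
j=3: data[3] = (3+4)%5 = 2 → [1, 4, 4, 2, 7, 4, 8]
j=4: data[4] = (7+2)%5 = 4 → [1, 4, 4, 2, 4, 4, 8]
j=5: data[5] = (4+4)%5 = 3 → [1, 4, 4, 2, 4, 3, 8]
j=6: data[6] = (8+3)%5 = 1 → [1, 4, 4, 2, 4, 3, 1]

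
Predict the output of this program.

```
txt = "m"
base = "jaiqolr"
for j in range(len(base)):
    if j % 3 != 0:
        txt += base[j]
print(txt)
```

j=0: skip
j=1: add 'a' → 'ma'
j=2: add 'i' → 'mai'
j=3: skip
j=4: add 'o' → 'maio'
j=5: add 'l' → 'maiol'
j=6: skip

maiol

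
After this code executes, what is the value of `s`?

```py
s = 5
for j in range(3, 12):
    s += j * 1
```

j=3: s = 5+3*1 = 8
j=4: s = 8+4*1 = 12
j=5: s = 12+5*1 = 17
j=6: s = 17+6*1 = 23
j=7: s = 23+7*1 = 30
j=8: s = 30+8*1 = 38
j=9: s = 38+9*1 = 47
j=10: s = 47+10*1 = 57
j=11: s = 57+11*1 = 68

68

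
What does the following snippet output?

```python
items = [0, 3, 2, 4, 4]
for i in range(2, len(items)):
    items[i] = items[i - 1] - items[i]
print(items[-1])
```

i=2: items[2] = 3-2 = 1 → [0, 3, 1, 4, 4]
i=3: items[3] = 1-4 = -3 → [0, 3, 1, -3, 4]
i=4: items[4] = (-3)-4 = -7 → [0, 3, 1, -3, -7]

-7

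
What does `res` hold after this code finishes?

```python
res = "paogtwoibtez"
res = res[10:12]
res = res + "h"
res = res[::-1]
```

slice [10:12] → 'ez'
+ 'h' → 'ezh'
reverse → 'hze'

'hze'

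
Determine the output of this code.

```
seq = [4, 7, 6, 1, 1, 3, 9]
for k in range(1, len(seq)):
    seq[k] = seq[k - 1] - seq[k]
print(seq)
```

[4, -3, -9, -10, -11, -14, -23]

k=1: seq[1] = 4-7 = -3 → [4, -3, 6, 1, 1, 3, 9]
k=2: seq[2] = (-3)-6 = -9 → [4, -3, -9, 1, 1, 3, 9]
k=3: seq[3] = (-9)-1 = -10 → [4, -3, -9, -10, 1, 3, 9]
k=4: seq[4] = (-10)-1 = -11 → [4, -3, -9, -10, -11, 3, 9]
k=5: seq[5] = (-11)-3 = -14 → [4, -3, -9, -10, -11, -14, 9]
k=6: seq[6] = (-14)-9 = -23 → [4, -3, -9, -10, -11, -14, -23]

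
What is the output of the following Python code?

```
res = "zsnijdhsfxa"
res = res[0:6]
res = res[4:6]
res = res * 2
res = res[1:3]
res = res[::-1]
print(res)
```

slice [0:6] → 'zsnijd'
slice [4:6] → 'jd'
repeat ×2 → 'jdjd'
slice [1:3] → 'dj'
reverse → 'jd'

jd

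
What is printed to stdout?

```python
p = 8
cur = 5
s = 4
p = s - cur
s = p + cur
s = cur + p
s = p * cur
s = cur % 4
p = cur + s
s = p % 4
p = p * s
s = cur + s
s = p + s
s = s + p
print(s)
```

31

p = 4-5 = -1
s = (-1)+5 = 4
s = 5+(-1) = 4
s = (-1)*5 = -5
s = 5%4 = 1
p = 5+1 = 6
s = 6%4 = 2
p = 6*2 = 12
s = 5+2 = 7
s = 12+7 = 19
s = 19+12 = 31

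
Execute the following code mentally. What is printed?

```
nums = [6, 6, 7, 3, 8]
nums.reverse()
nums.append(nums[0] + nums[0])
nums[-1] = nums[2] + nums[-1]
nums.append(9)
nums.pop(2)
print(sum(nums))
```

55

reverse → [8, 3, 7, 6, 6]
append nums[0]+nums[0] = 8+8 = 16 → [8, 3, 7, 6, 6, 16]
nums[-1] = nums[2]+nums[-1] = 7+16 = 23 → [8, 3, 7, 6, 6, 23]
append 9 → [8, 3, 7, 6, 6, 23, 9]
pop(2) removes 7 → [8, 3, 6, 6, 23, 9]
sum = 55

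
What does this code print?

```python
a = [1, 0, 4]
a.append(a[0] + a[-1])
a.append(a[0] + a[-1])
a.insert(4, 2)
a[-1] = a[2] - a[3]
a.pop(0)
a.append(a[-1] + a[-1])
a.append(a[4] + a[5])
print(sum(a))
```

5

append a[0]+a[-1] = 1+4 = 5 → [1, 0, 4, 5]
append a[0]+a[-1] = 1+5 = 6 → [1, 0, 4, 5, 6]
insert 2 at 4 → [1, 0, 4, 5, 2, 6]
a[-1] = a[2]-a[3] = 4-5 = -1 → [1, 0, 4, 5, 2, -1]
pop(0) removes 1 → [0, 4, 5, 2, -1]
append a[-1]+a[-1] = (-1)+(-1) = -2 → [0, 4, 5, 2, -1, -2]
append a[4]+a[5] = (-1)+(-2) = -3 → [0, 4, 5, 2, -1, -2, -3]
sum = 5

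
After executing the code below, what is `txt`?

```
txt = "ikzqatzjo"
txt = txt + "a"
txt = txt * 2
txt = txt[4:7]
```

'atz'

+ 'a' → 'ikzqatzjoa'
repeat ×2 → 'ikzqatzjoaikzqatzjoa'
slice [4:7] → 'atz'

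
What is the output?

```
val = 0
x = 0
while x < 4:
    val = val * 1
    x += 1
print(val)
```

0

x=0: val = 0*1 = 0
x=1: val = 0*1 = 0
x=2: val = 0*1 = 0
x=3: val = 0*1 = 0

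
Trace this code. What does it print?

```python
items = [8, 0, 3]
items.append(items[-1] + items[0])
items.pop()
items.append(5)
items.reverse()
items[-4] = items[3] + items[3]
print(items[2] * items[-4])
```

0

append items[-1]+items[0] = 3+8 = 11 → [8, 0, 3, 11]
pop() removes 11 → [8, 0, 3]
append 5 → [8, 0, 3, 5]
reverse → [5, 3, 0, 8]
items[-4] = items[3]+items[3] = 8+8 = 16 → [16, 3, 0, 8]
items[2]*items[-4] = 0*16 = 0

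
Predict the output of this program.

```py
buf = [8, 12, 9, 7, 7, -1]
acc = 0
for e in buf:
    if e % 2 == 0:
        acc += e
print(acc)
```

20

e=8: even, acc = 0+8 = 8
e=12: even, acc = 8+12 = 20
e=9: not even
e=7: not even
e=7: not even
e=-1: not even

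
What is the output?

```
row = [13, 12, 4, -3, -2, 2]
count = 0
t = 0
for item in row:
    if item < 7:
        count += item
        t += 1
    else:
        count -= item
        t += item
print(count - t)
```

-53

item=13: not <7, count = 0-13 = -13; t=13
item=12: not <7, count = (-13)-12 = -25; t=25
item=4: <7, count = (-25)+4 = -21; t=26
item=-3: <7, count = (-21)+(-3) = -24; t=27
item=-2: <7, count = (-24)+(-2) = -26; t=28
item=2: <7, count = (-26)+2 = -24; t=29
count-t = (-24)-29 = -53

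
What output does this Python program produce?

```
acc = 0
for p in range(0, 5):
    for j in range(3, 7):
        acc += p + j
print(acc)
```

130

p=0,j=3: acc = 0+3 = 3
p=0,j=4: acc = 3+4 = 7
p=0,j=5: acc = 7+5 = 12
p=0,j=6: acc = 12+6 = 18
p=1,j=3: acc = 18+4 = 22
p=1,j=4: acc = 22+5 = 27
p=1,j=5: acc = 27+6 = 33
p=1,j=6: acc = 33+7 = 40
p=2,j=3: acc = 40+5 = 45
p=2,j=4: acc = 45+6 = 51
p=2,j=5: acc = 51+7 = 58
p=2,j=6: acc = 58+8 = 66
p=3,j=3: acc = 66+6 = 72
p=3,j=4: acc = 72+7 = 79
p=3,j=5: acc = 79+8 = 87
p=3,j=6: acc = 87+9 = 96
p=4,j=3: acc = 96+7 = 103
p=4,j=4: acc = 103+8 = 111
p=4,j=5: acc = 111+9 = 120
p=4,j=6: acc = 120+10 = 130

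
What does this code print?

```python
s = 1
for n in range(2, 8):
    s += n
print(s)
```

n=2: s = 1+2 = 3
n=3: s = 3+3 = 6
n=4: s = 6+4 = 10
n=5: s = 10+5 = 15
n=6: s = 15+6 = 21
n=7: s = 21+7 = 28

28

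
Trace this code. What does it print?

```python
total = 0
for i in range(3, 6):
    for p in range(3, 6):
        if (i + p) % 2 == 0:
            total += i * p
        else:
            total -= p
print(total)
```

64

i=3,p=3: even sum, total = 0+9 = 9
i=3,p=4: odd sum, total = 9-4 = 5
i=3,p=5: even sum, total = 5+15 = 20
i=4,p=3: odd sum, total = 20-3 = 17
i=4,p=4: even sum, total = 17+16 = 33
i=4,p=5: odd sum, total = 33-5 = 28
i=5,p=3: even sum, total = 28+15 = 43
i=5,p=4: odd sum, total = 43-4 = 39
i=5,p=5: even sum, total = 39+25 = 64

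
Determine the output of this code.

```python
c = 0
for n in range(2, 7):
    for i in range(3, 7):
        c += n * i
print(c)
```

360

n=2,i=3: c = 0+6 = 6
n=2,i=4: c = 6+8 = 14
n=2,i=5: c = 14+10 = 24
n=2,i=6: c = 24+12 = 36
n=3,i=3: c = 36+9 = 45
n=3,i=4: c = 45+12 = 57
n=3,i=5: c = 57+15 = 72
n=3,i=6: c = 72+18 = 90
n=4,i=3: c = 90+12 = 102
n=4,i=4: c = 102+16 = 118
n=4,i=5: c = 118+20 = 138
n=4,i=6: c = 138+24 = 162
n=5,i=3: c = 162+15 = 177
n=5,i=4: c = 177+20 = 197
n=5,i=5: c = 197+25 = 222
n=5,i=6: c = 222+30 = 252
n=6,i=3: c = 252+18 = 270
n=6,i=4: c = 270+24 = 294
n=6,i=5: c = 294+30 = 324
n=6,i=6: c = 324+36 = 360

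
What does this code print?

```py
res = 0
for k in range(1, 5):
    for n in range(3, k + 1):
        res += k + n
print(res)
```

k=3,n=3: res = 0+6 = 6
k=4,n=3: res = 6+7 = 13
k=4,n=4: res = 13+8 = 21

21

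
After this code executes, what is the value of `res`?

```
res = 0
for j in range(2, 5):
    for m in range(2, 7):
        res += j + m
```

j=2,m=2: res = 0+4 = 4
j=2,m=3: res = 4+5 = 9
j=2,m=4: res = 9+6 = 15
j=2,m=5: res = 15+7 = 22
j=2,m=6: res = 22+8 = 30
j=3,m=2: res = 30+5 = 35
j=3,m=3: res = 35+6 = 41
j=3,m=4: res = 41+7 = 48
j=3,m=5: res = 48+8 = 56
j=3,m=6: res = 56+9 = 65
j=4,m=2: res = 65+6 = 71
j=4,m=3: res = 71+7 = 78
j=4,m=4: res = 78+8 = 86
j=4,m=5: res = 86+9 = 95
j=4,m=6: res = 95+10 = 105

105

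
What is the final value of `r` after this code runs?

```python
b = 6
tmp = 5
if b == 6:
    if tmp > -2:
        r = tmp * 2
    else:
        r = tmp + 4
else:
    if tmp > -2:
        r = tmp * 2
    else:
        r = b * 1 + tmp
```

10

b=6, tmp=5
b == 6 is True; tmp > -2 is True
→ r = tmp * 2 = 10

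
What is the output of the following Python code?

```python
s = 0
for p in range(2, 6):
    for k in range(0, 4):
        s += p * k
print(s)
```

84

p=2,k=0: s = 0+0 = 0
p=2,k=1: s = 0+2 = 2
p=2,k=2: s = 2+4 = 6
p=2,k=3: s = 6+6 = 12
p=3,k=0: s = 12+0 = 12
p=3,k=1: s = 12+3 = 15
p=3,k=2: s = 15+6 = 21
p=3,k=3: s = 21+9 = 30
p=4,k=0: s = 30+0 = 30
p=4,k=1: s = 30+4 = 34
p=4,k=2: s = 34+8 = 42
p=4,k=3: s = 42+12 = 54
p=5,k=0: s = 54+0 = 54
p=5,k=1: s = 54+5 = 59
p=5,k=2: s = 59+10 = 69
p=5,k=3: s = 69+15 = 84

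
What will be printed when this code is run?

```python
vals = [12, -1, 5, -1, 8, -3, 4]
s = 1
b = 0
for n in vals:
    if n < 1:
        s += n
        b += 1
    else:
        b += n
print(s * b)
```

n=12: not <1; b=12
n=-1: <1, s = 1+(-1) = 0; b=13
n=5: not <1; b=18
n=-1: <1, s = 0+(-1) = -1; b=19
n=8: not <1; b=27
n=-3: <1, s = (-1)+(-3) = -4; b=28
n=4: not <1; b=32
s*b = (-4)*32 = -128

-128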